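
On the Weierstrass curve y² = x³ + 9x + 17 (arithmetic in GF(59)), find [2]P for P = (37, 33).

tangent at (37, 33): λ = (3·37² + 9)/(2·33) ≡ 45/7. 7⁻¹ ≡ 17 (mod 59), so λ ≡ 45·17 ≡ 57.
  x = λ² - 37 - 37 = 3249 - 74 ≡ 48; y = λ·(37 - 48) - 33 ≡ 48. → (48, 48)

(48, 48)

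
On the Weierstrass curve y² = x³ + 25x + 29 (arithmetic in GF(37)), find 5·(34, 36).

(6, 5)

Write P = (34, 36).
Repeated addition: build up to 5P.
2P: tangent at (34, 36): λ = (3·34² + 25)/(2·36) ≡ 15/35. 35⁻¹ ≡ 18 (mod 37) since 35·18 = 630 ≡ 1, so λ ≡ 15·18 ≡ 11.
  x = λ² - 34 - 34 = 121 - 68 ≡ 16; y = λ·(34 - 16) - 36 ≡ 14. → (16, 14)
3P: (16, 14) + (34, 36). λ = (36 - 14)/(34 - 16) ≡ 22/18 mod 37. 18⁻¹ ≡ 35 (mod 37), so λ ≡ 30.
  x = λ² - 16 - 34 = 900 - 50 ≡ 36; y = λ·(16 - 36) - 14 ≡ 15. → (36, 15)
4P: (36, 15) + (34, 36). λ = (36 - 15)/(34 - 36) ≡ 21/35 mod 37. 35⁻¹ ≡ 18 (mod 37) since 35·18 = 630 ≡ 1, so λ ≡ 8.
  x = λ² - 36 - 34 = 64 - 70 ≡ 31; y = λ·(36 - 31) - 15 ≡ 25. → (31, 25)
5P: (31, 25) + (34, 36). λ = (36 - 25)/(34 - 31) ≡ 11/3 mod 37. 3⁻¹ ≡ 25 (mod 37) since 3·25 = 75 ≡ 1, so λ ≡ 16.
  x = λ² - 31 - 34 = 256 - 65 ≡ 6; y = λ·(31 - 6) - 25 ≡ 5. → (6, 5)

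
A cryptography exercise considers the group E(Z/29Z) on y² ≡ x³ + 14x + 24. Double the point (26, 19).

(11, 1)

tangent at (26, 19): λ = (3·26² + 14)/(2·19) ≡ 12/9. 9⁻¹ ≡ 13 (mod 29), so λ ≡ 12·13 ≡ 11.
  x = λ² - 26 - 26 = 121 - 52 ≡ 11; y = λ·(26 - 11) - 19 ≡ 1. → (11, 1)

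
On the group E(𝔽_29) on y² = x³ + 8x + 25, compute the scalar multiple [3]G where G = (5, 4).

(17, 12)

Repeated addition: build up to 3G.
2G: tangent at (5, 4): λ = (3·5² + 8)/(2·4) ≡ 25/8. 8⁻¹ ≡ 11 (mod 29) since 8·11 = 88 ≡ 1, so λ ≡ 25·11 ≡ 14.
  x = λ² - 5 - 5 = 196 - 10 ≡ 12; y = λ·(5 - 12) - 4 ≡ 14. → (12, 14)
3G: (12, 14) + (5, 4). λ = (4 - 14)/(5 - 12) ≡ 19/22 mod 29. 22⁻¹ ≡ 4 (mod 29) since 22·4 = 88 ≡ 1, so λ ≡ 18.
  x = λ² - 12 - 5 = 324 - 17 ≡ 17; y = λ·(12 - 17) - 14 ≡ 12. → (17, 12)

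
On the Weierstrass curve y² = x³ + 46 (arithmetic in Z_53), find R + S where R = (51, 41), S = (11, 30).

(19, 42)

(51, 41) + (11, 30). λ = (30 - 41)/(11 - 51) ≡ 42/13 mod 53. 13⁻¹ ≡ 49 (mod 53), so λ ≡ 44.
  x = λ² - 51 - 11 = 1936 - 62 ≡ 19; y = λ·(51 - 19) - 41 ≡ 42. → (19, 42)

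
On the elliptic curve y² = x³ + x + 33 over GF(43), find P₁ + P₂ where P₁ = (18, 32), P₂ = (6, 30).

(25, 17)

(18, 32) + (6, 30). λ = (30 - 32)/(6 - 18) ≡ 41/31 mod 43. 31⁻¹ ≡ 25 (mod 43) since 31·25 = 775 ≡ 1, so λ ≡ 36.
  x = λ² - 18 - 6 = 1296 - 24 ≡ 25; y = λ·(18 - 25) - 32 ≡ 17. → (25, 17)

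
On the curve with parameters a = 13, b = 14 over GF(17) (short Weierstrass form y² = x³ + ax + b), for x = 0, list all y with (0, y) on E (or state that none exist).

x³ + 13x + 14 = 14 ≡ 14 (mod 17).
14 is a non-residue mod 17; no y exists.

none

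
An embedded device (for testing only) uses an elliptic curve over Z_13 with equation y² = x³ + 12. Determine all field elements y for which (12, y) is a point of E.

none

x³ + 0x + 12 = 1740 ≡ 11 (mod 13).
11 is a non-residue mod 13; no y exists.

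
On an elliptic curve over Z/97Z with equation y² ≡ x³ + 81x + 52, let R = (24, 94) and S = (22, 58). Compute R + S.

(84, 87)

(24, 94) + (22, 58). λ = (58 - 94)/(22 - 24) ≡ 61/95 mod 97. 95⁻¹ ≡ 48 (mod 97) since 95·48 = 4560 ≡ 1, so λ ≡ 18.
  x = λ² - 24 - 22 = 324 - 46 ≡ 84; y = λ·(24 - 84) - 94 ≡ 87. → (84, 87)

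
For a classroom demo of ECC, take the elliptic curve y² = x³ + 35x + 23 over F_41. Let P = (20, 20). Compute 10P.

Double-and-add on 10 = (1010)₂. Start with P = (20, 20) for the leading 1-bit.
double: tangent at (20, 20): λ = (3·20² + 35)/(2·20) ≡ 5/40. 40⁻¹ ≡ 40 (mod 41), so λ ≡ 5·40 ≡ 36.
  x = λ² - 20 - 20 = 1296 - 40 ≡ 26; y = λ·(20 - 26) - 20 ≡ 10. → (26, 10)
double: tangent at (26, 10): λ = (3·26² + 35)/(2·10) ≡ 13/20. 20⁻¹ ≡ 39 (mod 41) since 20·39 = 780 ≡ 1, so λ ≡ 13·39 ≡ 15.
  x = λ² - 26 - 26 = 225 - 52 ≡ 9; y = λ·(26 - 9) - 10 ≡ 40. → (9, 40)
add P: (9, 40) + (20, 20). λ = (20 - 40)/(20 - 9) ≡ 21/11 mod 41. 11⁻¹ ≡ 15 (mod 41), so λ ≡ 28.
  x = λ² - 9 - 20 = 784 - 29 ≡ 17; y = λ·(9 - 17) - 40 ≡ 23. → (17, 23)
double: tangent at (17, 23): λ = (3·17² + 35)/(2·23) ≡ 0/5. 5⁻¹ ≡ 33 (mod 41) since 5·33 = 165 ≡ 1, so λ ≡ 0·33 ≡ 0.
  x = λ² - 17 - 17 = 0 - 34 ≡ 7; y = λ·(17 - 7) - 23 ≡ 18. → (7, 18)

(7, 18)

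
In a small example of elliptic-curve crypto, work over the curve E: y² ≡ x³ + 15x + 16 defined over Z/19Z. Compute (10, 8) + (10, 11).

The two points share x = 10 and their y-coordinates satisfy 8 + 11 ≡ 0 (mod 19), so they are inverses. Their sum is ∞.

O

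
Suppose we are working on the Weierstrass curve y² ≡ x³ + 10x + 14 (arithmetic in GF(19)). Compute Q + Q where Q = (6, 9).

tangent at (6, 9): λ = (3·6² + 10)/(2·9) ≡ 4/18. 18⁻¹ ≡ 18 (mod 19) since 18·18 = 324 ≡ 1, so λ ≡ 4·18 ≡ 15.
  x = λ² - 6 - 6 = 225 - 12 ≡ 4; y = λ·(6 - 4) - 9 ≡ 2. → (4, 2)

(4, 2)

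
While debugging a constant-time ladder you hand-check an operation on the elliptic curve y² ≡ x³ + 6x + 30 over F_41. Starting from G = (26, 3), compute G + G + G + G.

(36, 30)

Double-and-add on 4 = (100)₂. Start with G = (26, 3) for the leading 1-bit.
double: tangent at (26, 3): λ = (3·26² + 6)/(2·3) ≡ 25/6. 6⁻¹ ≡ 7 (mod 41), so λ ≡ 25·7 ≡ 11.
  x = λ² - 26 - 26 = 121 - 52 ≡ 28; y = λ·(26 - 28) - 3 ≡ 16. → (28, 16)
double: tangent at (28, 16): λ = (3·28² + 6)/(2·16) ≡ 21/32. 32⁻¹ ≡ 9 (mod 41) since 32·9 = 288 ≡ 1, so λ ≡ 21·9 ≡ 25.
  x = λ² - 28 - 28 = 625 - 56 ≡ 36; y = λ·(28 - 36) - 16 ≡ 30. → (36, 30)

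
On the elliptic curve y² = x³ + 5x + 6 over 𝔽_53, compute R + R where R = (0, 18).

tangent at (0, 18): λ = (3·0² + 5)/(2·18) ≡ 5/36. 36⁻¹ ≡ 28 (mod 53), so λ ≡ 5·28 ≡ 34.
  x = λ² - 0 - 0 = 1156 - 0 ≡ 43; y = λ·(0 - 43) - 18 ≡ 4. → (43, 4)

(43, 4)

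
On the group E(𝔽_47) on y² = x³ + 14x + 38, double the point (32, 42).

(10, 12)

tangent at (32, 42): λ = (3·32² + 14)/(2·42) ≡ 31/37. 37⁻¹ ≡ 14 (mod 47), so λ ≡ 31·14 ≡ 11.
  x = λ² - 32 - 32 = 121 - 64 ≡ 10; y = λ·(32 - 10) - 42 ≡ 12. → (10, 12)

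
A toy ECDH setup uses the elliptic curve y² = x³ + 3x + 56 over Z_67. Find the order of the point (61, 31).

2P: tangent at (61, 31): λ = (3·61² + 3)/(2·31) ≡ 44/62. 62⁻¹ ≡ 40 (mod 67), so λ ≡ 44·40 ≡ 18.
  x = λ² - 61 - 61 = 324 - 122 ≡ 1; y = λ·(61 - 1) - 31 ≡ 44. → (1, 44)
3P: (1, 44) + (61, 31). λ = (31 - 44)/(61 - 1) ≡ 54/60 mod 67. 60⁻¹ ≡ 19 (mod 67) since 60·19 = 1140 ≡ 1, so λ ≡ 21.
  x = λ² - 1 - 61 = 441 - 62 ≡ 44; y = λ·(1 - 44) - 44 ≡ 58. → (44, 58)
4P: (44, 58) + (61, 31). λ = (31 - 58)/(61 - 44) ≡ 40/17 mod 67. 17⁻¹ ≡ 4 (mod 67) since 17·4 = 68 ≡ 1, so λ ≡ 26.
  x = λ² - 44 - 61 = 676 - 105 ≡ 35; y = λ·(44 - 35) - 58 ≡ 42. → (35, 42)
5P: (35, 42) + (61, 31). λ = (31 - 42)/(61 - 35) ≡ 56/26 mod 67. 26⁻¹ ≡ 49 (mod 67) since 26·49 = 1274 ≡ 1, so λ ≡ 64.
  x = λ² - 35 - 61 = 4096 - 96 ≡ 47; y = λ·(35 - 47) - 42 ≡ 61. → (47, 61)
6P: (47, 61) + (61, 31). λ = (31 - 61)/(61 - 47) ≡ 37/14 mod 67. 14⁻¹ ≡ 24 (mod 67) since 14·24 = 336 ≡ 1, so λ ≡ 17.
  x = λ² - 47 - 61 = 289 - 108 ≡ 47; y = λ·(47 - 47) - 61 ≡ 6. → (47, 6)
7P: (47, 6) + (61, 31). λ = (31 - 6)/(61 - 47) ≡ 25/14 mod 67. 14⁻¹ ≡ 24 (mod 67) since 14·24 = 336 ≡ 1, so λ ≡ 64.
  x = λ² - 47 - 61 = 4096 - 108 ≡ 35; y = λ·(47 - 35) - 6 ≡ 25. → (35, 25)
8P: (35, 25) + (61, 31). λ = (31 - 25)/(61 - 35) ≡ 6/26 mod 67. 26⁻¹ ≡ 49 (mod 67), so λ ≡ 26.
  x = λ² - 35 - 61 = 676 - 96 ≡ 44; y = λ·(35 - 44) - 25 ≡ 9. → (44, 9)
9P: (44, 9) + (61, 31). λ = (31 - 9)/(61 - 44) ≡ 22/17 mod 67. 17⁻¹ ≡ 4 (mod 67) since 17·4 = 68 ≡ 1, so λ ≡ 21.
  x = λ² - 44 - 61 = 441 - 105 ≡ 1; y = λ·(44 - 1) - 9 ≡ 23. → (1, 23)
10P: (1, 23) + (61, 31). λ = (31 - 23)/(61 - 1) ≡ 8/60 mod 67. 60⁻¹ ≡ 19 (mod 67), so λ ≡ 18.
  x = λ² - 1 - 61 = 324 - 62 ≡ 61; y = λ·(1 - 61) - 23 ≡ 36. → (61, 36)
11P: (61, 36) + (61, 31): same x and y₁ ≡ -y₂, so the sum is the point at infinity.
11P = the point at infinity, so the order is 11.

11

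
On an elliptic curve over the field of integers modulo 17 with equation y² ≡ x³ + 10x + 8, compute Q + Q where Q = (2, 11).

tangent at (2, 11): λ = (3·2² + 10)/(2·11) ≡ 5/5. 5⁻¹ ≡ 7 (mod 17) since 5·7 = 35 ≡ 1, so λ ≡ 5·7 ≡ 1.
  x = λ² - 2 - 2 = 1 - 4 ≡ 14; y = λ·(2 - 14) - 11 ≡ 11. → (14, 11)

(14, 11)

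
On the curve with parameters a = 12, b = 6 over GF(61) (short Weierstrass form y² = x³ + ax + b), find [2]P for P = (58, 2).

(21, 8)

tangent at (58, 2): λ = (3·58² + 12)/(2·2) ≡ 39/4. 4⁻¹ ≡ 46 (mod 61) since 4·46 = 184 ≡ 1, so λ ≡ 39·46 ≡ 25.
  x = λ² - 58 - 58 = 625 - 116 ≡ 21; y = λ·(58 - 21) - 2 ≡ 8. → (21, 8)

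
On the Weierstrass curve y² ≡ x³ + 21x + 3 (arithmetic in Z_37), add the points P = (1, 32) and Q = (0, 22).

(1, 32) + (0, 22). λ = (22 - 32)/(0 - 1) ≡ 27/36 mod 37. 36⁻¹ ≡ 36 (mod 37) since 36·36 = 1296 ≡ 1, so λ ≡ 10.
  x = λ² - 1 - 0 = 100 - 1 ≡ 25; y = λ·(1 - 25) - 32 ≡ 24. → (25, 24)

(25, 24)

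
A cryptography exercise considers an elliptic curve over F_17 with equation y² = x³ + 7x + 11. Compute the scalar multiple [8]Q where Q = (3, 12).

(13, 2)

Repeated addition: build up to 8Q.
2Q: tangent at (3, 12): λ = (3·3² + 7)/(2·12) ≡ 0/7. 7⁻¹ ≡ 5 (mod 17), so λ ≡ 0·5 ≡ 0.
  x = λ² - 3 - 3 = 0 - 6 ≡ 11; y = λ·(3 - 11) - 12 ≡ 5. → (11, 5)
3Q: (11, 5) + (3, 12). λ = (12 - 5)/(3 - 11) ≡ 7/9 mod 17. 9⁻¹ ≡ 2 (mod 17) since 9·2 = 18 ≡ 1, so λ ≡ 14.
  x = λ² - 11 - 3 = 196 - 14 ≡ 12; y = λ·(11 - 12) - 5 ≡ 15. → (12, 15)
4Q: (12, 15) + (3, 12). λ = (12 - 15)/(3 - 12) ≡ 14/8 mod 17. 8⁻¹ ≡ 15 (mod 17), so λ ≡ 6.
  x = λ² - 12 - 3 = 36 - 15 ≡ 4; y = λ·(12 - 4) - 15 ≡ 16. → (4, 16)
5Q: (4, 16) + (3, 12). λ = (12 - 16)/(3 - 4) ≡ 13/16 mod 17. 16⁻¹ ≡ 16 (mod 17), so λ ≡ 4.
  x = λ² - 4 - 3 = 16 - 7 ≡ 9; y = λ·(4 - 9) - 16 ≡ 15. → (9, 15)
6Q: (9, 15) + (3, 12). λ = (12 - 15)/(3 - 9) ≡ 14/11 mod 17. 11⁻¹ ≡ 14 (mod 17), so λ ≡ 9.
  x = λ² - 9 - 3 = 81 - 12 ≡ 1; y = λ·(9 - 1) - 15 ≡ 6. → (1, 6)
7Q: (1, 6) + (3, 12). λ = (12 - 6)/(3 - 1) ≡ 6/2 mod 17. 2⁻¹ ≡ 9 (mod 17), so λ ≡ 3.
  x = λ² - 1 - 3 = 9 - 4 ≡ 5; y = λ·(1 - 5) - 6 ≡ 16. → (5, 16)
8Q: (5, 16) + (3, 12). λ = (12 - 16)/(3 - 5) ≡ 13/15 mod 17. 15⁻¹ ≡ 8 (mod 17) since 15·8 = 120 ≡ 1, so λ ≡ 2.
  x = λ² - 5 - 3 = 4 - 8 ≡ 13; y = λ·(5 - 13) - 16 ≡ 2. → (13, 2)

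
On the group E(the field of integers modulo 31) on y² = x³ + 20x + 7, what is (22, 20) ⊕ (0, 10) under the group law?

(22, 20) + (0, 10). λ = (10 - 20)/(0 - 22) ≡ 21/9 mod 31. 9⁻¹ ≡ 7 (mod 31), so λ ≡ 23.
  x = λ² - 22 - 0 = 529 - 22 ≡ 11; y = λ·(22 - 11) - 20 ≡ 16. → (11, 16)

(11, 16)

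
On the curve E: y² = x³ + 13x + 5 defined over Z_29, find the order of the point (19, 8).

2P: tangent at (19, 8): λ = (3·19² + 13)/(2·8) ≡ 23/16. 16⁻¹ ≡ 20 (mod 29), so λ ≡ 23·20 ≡ 25.
  x = λ² - 19 - 19 = 625 - 38 ≡ 7; y = λ·(19 - 7) - 8 ≡ 2. → (7, 2)
3P: (7, 2) + (19, 8). λ = (8 - 2)/(19 - 7) ≡ 6/12 mod 29. 12⁻¹ ≡ 17 (mod 29), so λ ≡ 15.
  x = λ² - 7 - 19 = 225 - 26 ≡ 25; y = λ·(7 - 25) - 2 ≡ 18. → (25, 18)
4P: (25, 18) + (19, 8). λ = (8 - 18)/(19 - 25) ≡ 19/23 mod 29. 23⁻¹ ≡ 24 (mod 29) since 23·24 = 552 ≡ 1, so λ ≡ 21.
  x = λ² - 25 - 19 = 441 - 44 ≡ 20; y = λ·(25 - 20) - 18 ≡ 0. → (20, 0)
5P: (20, 0) + (19, 8). λ = (8 - 0)/(19 - 20) ≡ 8/28 mod 29. 28⁻¹ ≡ 28 (mod 29), so λ ≡ 21.
  x = λ² - 20 - 19 = 441 - 39 ≡ 25; y = λ·(20 - 25) - 0 ≡ 11. → (25, 11)
6P: (25, 11) + (19, 8). λ = (8 - 11)/(19 - 25) ≡ 26/23 mod 29. 23⁻¹ ≡ 24 (mod 29), so λ ≡ 15.
  x = λ² - 25 - 19 = 225 - 44 ≡ 7; y = λ·(25 - 7) - 11 ≡ 27. → (7, 27)
7P: (7, 27) + (19, 8). λ = (8 - 27)/(19 - 7) ≡ 10/12 mod 29. 12⁻¹ ≡ 17 (mod 29) since 12·17 = 204 ≡ 1, so λ ≡ 25.
  x = λ² - 7 - 19 = 625 - 26 ≡ 19; y = λ·(7 - 19) - 27 ≡ 21. → (19, 21)
8P: (19, 21) + (19, 8): same x and y₁ ≡ -y₂, so the sum is O.
8P = O, so the order is 8.

8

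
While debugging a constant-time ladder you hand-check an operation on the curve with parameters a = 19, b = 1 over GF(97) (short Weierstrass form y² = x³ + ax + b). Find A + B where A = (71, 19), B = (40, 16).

(82, 30)

(71, 19) + (40, 16). λ = (16 - 19)/(40 - 71) ≡ 94/66 mod 97. 66⁻¹ ≡ 25 (mod 97) since 66·25 = 1650 ≡ 1, so λ ≡ 22.
  x = λ² - 71 - 40 = 484 - 111 ≡ 82; y = λ·(71 - 82) - 19 ≡ 30. → (82, 30)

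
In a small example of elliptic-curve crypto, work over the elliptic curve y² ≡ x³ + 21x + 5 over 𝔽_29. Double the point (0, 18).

tangent at (0, 18): λ = (3·0² + 21)/(2·18) ≡ 21/7. 7⁻¹ ≡ 25 (mod 29) since 7·25 = 175 ≡ 1, so λ ≡ 21·25 ≡ 3.
  x = λ² - 0 - 0 = 9 - 0 ≡ 9; y = λ·(0 - 9) - 18 ≡ 13. → (9, 13)

(9, 13)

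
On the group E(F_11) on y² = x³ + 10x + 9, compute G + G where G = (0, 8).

tangent at (0, 8): λ = (3·0² + 10)/(2·8) ≡ 10/5. 5⁻¹ ≡ 9 (mod 11), so λ ≡ 10·9 ≡ 2.
  x = λ² - 0 - 0 = 4 - 0 ≡ 4; y = λ·(0 - 4) - 8 ≡ 6. → (4, 6)

(4, 6)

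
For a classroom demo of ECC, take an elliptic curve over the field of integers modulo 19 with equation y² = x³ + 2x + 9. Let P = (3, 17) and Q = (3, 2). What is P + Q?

The two points share x = 3 and their y-coordinates satisfy 17 + 2 ≡ 0 (mod 19), so they are inverses. Their sum is O.

O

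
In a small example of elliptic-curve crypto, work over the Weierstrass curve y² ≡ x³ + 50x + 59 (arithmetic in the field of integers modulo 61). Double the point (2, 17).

tangent at (2, 17): λ = (3·2² + 50)/(2·17) ≡ 1/34. 34⁻¹ ≡ 9 (mod 61) since 34·9 = 306 ≡ 1, so λ ≡ 1·9 ≡ 9.
  x = λ² - 2 - 2 = 81 - 4 ≡ 16; y = λ·(2 - 16) - 17 ≡ 40. → (16, 40)

(16, 40)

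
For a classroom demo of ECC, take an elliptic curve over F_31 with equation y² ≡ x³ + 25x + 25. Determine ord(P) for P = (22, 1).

2P: tangent at (22, 1): λ = (3·22² + 25)/(2·1) ≡ 20/2. 2⁻¹ ≡ 16 (mod 31), so λ ≡ 20·16 ≡ 10.
  x = λ² - 22 - 22 = 100 - 44 ≡ 25; y = λ·(22 - 25) - 1 ≡ 0. → (25, 0)
3P: (25, 0) + (22, 1). λ = (1 - 0)/(22 - 25) ≡ 1/28 mod 31. 28⁻¹ ≡ 10 (mod 31) since 28·10 = 280 ≡ 1, so λ ≡ 10.
  x = λ² - 25 - 22 = 100 - 47 ≡ 22; y = λ·(25 - 22) - 0 ≡ 30. → (22, 30)
4P: (22, 30) + (22, 1): same x and y₁ ≡ -y₂, so the sum is O.
4P = O, so the order is 4.

4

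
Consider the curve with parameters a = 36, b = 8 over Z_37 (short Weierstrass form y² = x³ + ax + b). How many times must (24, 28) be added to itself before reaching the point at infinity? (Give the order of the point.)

5

2P: tangent at (24, 28): λ = (3·24² + 36)/(2·28) ≡ 25/19. 19⁻¹ ≡ 2 (mod 37), so λ ≡ 25·2 ≡ 13.
  x = λ² - 24 - 24 = 169 - 48 ≡ 10; y = λ·(24 - 10) - 28 ≡ 6. → (10, 6)
3P: (10, 6) + (24, 28). λ = (28 - 6)/(24 - 10) ≡ 22/14 mod 37. 14⁻¹ ≡ 8 (mod 37), so λ ≡ 28.
  x = λ² - 10 - 24 = 784 - 34 ≡ 10; y = λ·(10 - 10) - 6 ≡ 31. → (10, 31)
4P: (10, 31) + (24, 28). λ = (28 - 31)/(24 - 10) ≡ 34/14 mod 37. 14⁻¹ ≡ 8 (mod 37), so λ ≡ 13.
  x = λ² - 10 - 24 = 169 - 34 ≡ 24; y = λ·(10 - 24) - 31 ≡ 9. → (24, 9)
5P: (24, 9) + (24, 28): same x and y₁ ≡ -y₂, so the sum is the point at infinity.
5P = the point at infinity, so the order is 5.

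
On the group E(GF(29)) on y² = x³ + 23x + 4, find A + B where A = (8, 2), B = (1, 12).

(25, 14)

(8, 2) + (1, 12). λ = (12 - 2)/(1 - 8) ≡ 10/22 mod 29. 22⁻¹ ≡ 4 (mod 29), so λ ≡ 11.
  x = λ² - 8 - 1 = 121 - 9 ≡ 25; y = λ·(8 - 25) - 2 ≡ 14. → (25, 14)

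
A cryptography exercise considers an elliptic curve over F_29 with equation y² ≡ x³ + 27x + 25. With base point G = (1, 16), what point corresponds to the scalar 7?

(1, 13)

Repeated addition: build up to 7G.
2G: tangent at (1, 16): λ = (3·1² + 27)/(2·16) ≡ 1/3. 3⁻¹ ≡ 10 (mod 29) since 3·10 = 30 ≡ 1, so λ ≡ 1·10 ≡ 10.
  x = λ² - 1 - 1 = 100 - 2 ≡ 11; y = λ·(1 - 11) - 16 ≡ 0. → (11, 0)
3G: (11, 0) + (1, 16). λ = (16 - 0)/(1 - 11) ≡ 16/19 mod 29. 19⁻¹ ≡ 26 (mod 29), so λ ≡ 10.
  x = λ² - 11 - 1 = 100 - 12 ≡ 1; y = λ·(11 - 1) - 0 ≡ 13. → (1, 13)
4G: (1, 13) + (1, 16): same x and y₁ ≡ -y₂, so the sum is ∞.
5G: ∞ + (1, 16) = (1, 16) (identity).
6G: tangent at (1, 16): λ = (3·1² + 27)/(2·16) ≡ 1/3. 3⁻¹ ≡ 10 (mod 29) since 3·10 = 30 ≡ 1, so λ ≡ 1·10 ≡ 10.
  x = λ² - 1 - 1 = 100 - 2 ≡ 11; y = λ·(1 - 11) - 16 ≡ 0. → (11, 0)
7G: (11, 0) + (1, 16). λ = (16 - 0)/(1 - 11) ≡ 16/19 mod 29. 19⁻¹ ≡ 26 (mod 29), so λ ≡ 10.
  x = λ² - 11 - 1 = 100 - 12 ≡ 1; y = λ·(11 - 1) - 0 ≡ 13. → (1, 13)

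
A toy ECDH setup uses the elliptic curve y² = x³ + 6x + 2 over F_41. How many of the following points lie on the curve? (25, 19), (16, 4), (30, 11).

(25, 19): 19² ≡ 33, rhs ≡ 33 → on.
(16, 4): 4² ≡ 16, rhs ≡ 12 → off.
(30, 11): 11² ≡ 39, rhs ≡ 40 → off.

1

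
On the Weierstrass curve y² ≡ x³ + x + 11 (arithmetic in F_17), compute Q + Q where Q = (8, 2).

tangent at (8, 2): λ = (3·8² + 1)/(2·2) ≡ 6/4. 4⁻¹ ≡ 13 (mod 17), so λ ≡ 6·13 ≡ 10.
  x = λ² - 8 - 8 = 100 - 16 ≡ 16; y = λ·(8 - 16) - 2 ≡ 3. → (16, 3)

(16, 3)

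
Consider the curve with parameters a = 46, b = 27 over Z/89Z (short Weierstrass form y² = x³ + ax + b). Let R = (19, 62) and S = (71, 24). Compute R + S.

(31, 70)

(19, 62) + (71, 24). λ = (24 - 62)/(71 - 19) ≡ 51/52 mod 89. 52⁻¹ ≡ 12 (mod 89), so λ ≡ 78.
  x = λ² - 19 - 71 = 6084 - 90 ≡ 31; y = λ·(19 - 31) - 62 ≡ 70. → (31, 70)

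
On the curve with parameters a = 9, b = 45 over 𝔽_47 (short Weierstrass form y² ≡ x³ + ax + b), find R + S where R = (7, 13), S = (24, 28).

(7, 13) + (24, 28). λ = (28 - 13)/(24 - 7) ≡ 15/17 mod 47. 17⁻¹ ≡ 36 (mod 47), so λ ≡ 23.
  x = λ² - 7 - 24 = 529 - 31 ≡ 28; y = λ·(7 - 28) - 13 ≡ 21. → (28, 21)

(28, 21)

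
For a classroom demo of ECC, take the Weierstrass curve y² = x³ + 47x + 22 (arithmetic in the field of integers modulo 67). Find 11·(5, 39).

Write P = (5, 39).
Repeated addition: build up to 11P.
2P: tangent at (5, 39): λ = (3·5² + 47)/(2·39) ≡ 55/11. 11⁻¹ ≡ 61 (mod 67) since 11·61 = 671 ≡ 1, so λ ≡ 55·61 ≡ 5.
  x = λ² - 5 - 5 = 25 - 10 ≡ 15; y = λ·(5 - 15) - 39 ≡ 45. → (15, 45)
3P: (15, 45) + (5, 39). λ = (39 - 45)/(5 - 15) ≡ 61/57 mod 67. 57⁻¹ ≡ 20 (mod 67) since 57·20 = 1140 ≡ 1, so λ ≡ 14.
  x = λ² - 15 - 5 = 196 - 20 ≡ 42; y = λ·(15 - 42) - 45 ≡ 46. → (42, 46)
4P: (42, 46) + (5, 39). λ = (39 - 46)/(5 - 42) ≡ 60/30 mod 67. 30⁻¹ ≡ 38 (mod 67), so λ ≡ 2.
  x = λ² - 42 - 5 = 4 - 47 ≡ 24; y = λ·(42 - 24) - 46 ≡ 57. → (24, 57)
5P: (24, 57) + (5, 39). λ = (39 - 57)/(5 - 24) ≡ 49/48 mod 67. 48⁻¹ ≡ 7 (mod 67), so λ ≡ 8.
  x = λ² - 24 - 5 = 64 - 29 ≡ 35; y = λ·(24 - 35) - 57 ≡ 56. → (35, 56)
6P: (35, 56) + (5, 39). λ = (39 - 56)/(5 - 35) ≡ 50/37 mod 67. 37⁻¹ ≡ 29 (mod 67) since 37·29 = 1073 ≡ 1, so λ ≡ 43.
  x = λ² - 35 - 5 = 1849 - 40 ≡ 0; y = λ·(35 - 0) - 56 ≡ 42. → (0, 42)
7P: (0, 42) + (5, 39). λ = (39 - 42)/(5 - 0) ≡ 64/5 mod 67. 5⁻¹ ≡ 27 (mod 67), so λ ≡ 53.
  x = λ² - 0 - 5 = 2809 - 5 ≡ 57; y = λ·(0 - 57) - 42 ≡ 19. → (57, 19)
8P: (57, 19) + (5, 39). λ = (39 - 19)/(5 - 57) ≡ 20/15 mod 67. 15⁻¹ ≡ 9 (mod 67) since 15·9 = 135 ≡ 1, so λ ≡ 46.
  x = λ² - 57 - 5 = 2116 - 62 ≡ 44; y = λ·(57 - 44) - 19 ≡ 43. → (44, 43)
9P: (44, 43) + (5, 39). λ = (39 - 43)/(5 - 44) ≡ 63/28 mod 67. 28⁻¹ ≡ 12 (mod 67), so λ ≡ 19.
  x = λ² - 44 - 5 = 361 - 49 ≡ 44; y = λ·(44 - 44) - 43 ≡ 24. → (44, 24)
10P: (44, 24) + (5, 39). λ = (39 - 24)/(5 - 44) ≡ 15/28 mod 67. 28⁻¹ ≡ 12 (mod 67) since 28·12 = 336 ≡ 1, so λ ≡ 46.
  x = λ² - 44 - 5 = 2116 - 49 ≡ 57; y = λ·(44 - 57) - 24 ≡ 48. → (57, 48)
11P: (57, 48) + (5, 39). λ = (39 - 48)/(5 - 57) ≡ 58/15 mod 67. 15⁻¹ ≡ 9 (mod 67) since 15·9 = 135 ≡ 1, so λ ≡ 53.
  x = λ² - 57 - 5 = 2809 - 62 ≡ 0; y = λ·(57 - 0) - 48 ≡ 25. → (0, 25)

(0, 25)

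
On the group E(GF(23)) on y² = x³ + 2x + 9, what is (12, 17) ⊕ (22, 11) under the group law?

(12, 17) + (22, 11). λ = (11 - 17)/(22 - 12) ≡ 17/10 mod 23. 10⁻¹ ≡ 7 (mod 23) since 10·7 = 70 ≡ 1, so λ ≡ 4.
  x = λ² - 12 - 22 = 16 - 34 ≡ 5; y = λ·(12 - 5) - 17 ≡ 11. → (5, 11)

(5, 11)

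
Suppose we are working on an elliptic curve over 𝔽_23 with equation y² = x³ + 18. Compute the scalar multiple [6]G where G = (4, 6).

Repeated addition: build up to 6G.
2G: tangent at (4, 6): λ = (3·4² + 0)/(2·6) ≡ 2/12. 12⁻¹ ≡ 2 (mod 23) since 12·2 = 24 ≡ 1, so λ ≡ 2·2 ≡ 4.
  x = λ² - 4 - 4 = 16 - 8 ≡ 8; y = λ·(4 - 8) - 6 ≡ 1. → (8, 1)
3G: (8, 1) + (4, 6). λ = (6 - 1)/(4 - 8) ≡ 5/19 mod 23. 19⁻¹ ≡ 17 (mod 23), so λ ≡ 16.
  x = λ² - 8 - 4 = 256 - 12 ≡ 14; y = λ·(8 - 14) - 1 ≡ 18. → (14, 18)
4G: (14, 18) + (4, 6). λ = (6 - 18)/(4 - 14) ≡ 11/13 mod 23. 13⁻¹ ≡ 16 (mod 23), so λ ≡ 15.
  x = λ² - 14 - 4 = 225 - 18 ≡ 0; y = λ·(14 - 0) - 18 ≡ 8. → (0, 8)
5G: (0, 8) + (4, 6). λ = (6 - 8)/(4 - 0) ≡ 21/4 mod 23. 4⁻¹ ≡ 6 (mod 23) since 4·6 = 24 ≡ 1, so λ ≡ 11.
  x = λ² - 0 - 4 = 121 - 4 ≡ 2; y = λ·(0 - 2) - 8 ≡ 16. → (2, 16)
6G: (2, 16) + (4, 6). λ = (6 - 16)/(4 - 2) ≡ 13/2 mod 23. 2⁻¹ ≡ 12 (mod 23) since 2·12 = 24 ≡ 1, so λ ≡ 18.
  x = λ² - 2 - 4 = 324 - 6 ≡ 19; y = λ·(2 - 19) - 16 ≡ 0. → (19, 0)

(19, 0)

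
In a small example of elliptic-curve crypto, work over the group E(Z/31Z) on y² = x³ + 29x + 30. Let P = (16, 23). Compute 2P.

(13, 0)

tangent at (16, 23): λ = (3·16² + 29)/(2·23) ≡ 22/15. 15⁻¹ ≡ 29 (mod 31), so λ ≡ 22·29 ≡ 18.
  x = λ² - 16 - 16 = 324 - 32 ≡ 13; y = λ·(16 - 13) - 23 ≡ 0. → (13, 0)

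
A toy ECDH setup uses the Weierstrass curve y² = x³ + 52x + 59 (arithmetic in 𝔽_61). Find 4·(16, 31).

Write Q = (16, 31).
Repeated addition: build up to 4Q.
2Q: tangent at (16, 31): λ = (3·16² + 52)/(2·31) ≡ 27/1. 1⁻¹ ≡ 1 (mod 61) since 1·1 = 1 ≡ 1, so λ ≡ 27·1 ≡ 27.
  x = λ² - 16 - 16 = 729 - 32 ≡ 26; y = λ·(16 - 26) - 31 ≡ 4. → (26, 4)
3Q: (26, 4) + (16, 31). λ = (31 - 4)/(16 - 26) ≡ 27/51 mod 61. 51⁻¹ ≡ 6 (mod 61), so λ ≡ 40.
  x = λ² - 26 - 16 = 1600 - 42 ≡ 33; y = λ·(26 - 33) - 4 ≡ 21. → (33, 21)
4Q: (33, 21) + (16, 31). λ = (31 - 21)/(16 - 33) ≡ 10/44 mod 61. 44⁻¹ ≡ 43 (mod 61) since 44·43 = 1892 ≡ 1, so λ ≡ 3.
  x = λ² - 33 - 16 = 9 - 49 ≡ 21; y = λ·(33 - 21) - 21 ≡ 15. → (21, 15)

(21, 15)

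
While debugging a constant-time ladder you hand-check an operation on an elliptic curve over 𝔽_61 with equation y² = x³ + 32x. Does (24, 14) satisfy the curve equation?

y² = 14² ≡ 13; x³ + 32x + 0 = 14592 ≡ 13 (mod 61). 13 = 13.

yes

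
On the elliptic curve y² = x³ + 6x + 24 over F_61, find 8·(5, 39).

Write P = (5, 39).
Repeated addition: build up to 8P.
2P: tangent at (5, 39): λ = (3·5² + 6)/(2·39) ≡ 20/17. 17⁻¹ ≡ 18 (mod 61), so λ ≡ 20·18 ≡ 55.
  x = λ² - 5 - 5 = 3025 - 10 ≡ 26; y = λ·(5 - 26) - 39 ≡ 26. → (26, 26)
3P: (26, 26) + (5, 39). λ = (39 - 26)/(5 - 26) ≡ 13/40 mod 61. 40⁻¹ ≡ 29 (mod 61) since 40·29 = 1160 ≡ 1, so λ ≡ 11.
  x = λ² - 26 - 5 = 121 - 31 ≡ 29; y = λ·(26 - 29) - 26 ≡ 2. → (29, 2)
4P: (29, 2) + (5, 39). λ = (39 - 2)/(5 - 29) ≡ 37/37 mod 61. 37⁻¹ ≡ 33 (mod 61) since 37·33 = 1221 ≡ 1, so λ ≡ 1.
  x = λ² - 29 - 5 = 1 - 34 ≡ 28; y = λ·(29 - 28) - 2 ≡ 60. → (28, 60)
5P: (28, 60) + (5, 39). λ = (39 - 60)/(5 - 28) ≡ 40/38 mod 61. 38⁻¹ ≡ 53 (mod 61), so λ ≡ 46.
  x = λ² - 28 - 5 = 2116 - 33 ≡ 9; y = λ·(28 - 9) - 60 ≡ 21. → (9, 21)
6P: (9, 21) + (5, 39). λ = (39 - 21)/(5 - 9) ≡ 18/57 mod 61. 57⁻¹ ≡ 15 (mod 61), so λ ≡ 26.
  x = λ² - 9 - 5 = 676 - 14 ≡ 52; y = λ·(9 - 52) - 21 ≡ 20. → (52, 20)
7P: (52, 20) + (5, 39). λ = (39 - 20)/(5 - 52) ≡ 19/14 mod 61. 14⁻¹ ≡ 48 (mod 61) since 14·48 = 672 ≡ 1, so λ ≡ 58.
  x = λ² - 52 - 5 = 3364 - 57 ≡ 13; y = λ·(52 - 13) - 20 ≡ 46. → (13, 46)
8P: (13, 46) + (5, 39). λ = (39 - 46)/(5 - 13) ≡ 54/53 mod 61. 53⁻¹ ≡ 38 (mod 61) since 53·38 = 2014 ≡ 1, so λ ≡ 39.
  x = λ² - 13 - 5 = 1521 - 18 ≡ 39; y = λ·(13 - 39) - 46 ≡ 38. → (39, 38)

(39, 38)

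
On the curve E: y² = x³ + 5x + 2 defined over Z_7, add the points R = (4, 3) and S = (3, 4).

(1, 1)

(4, 3) + (3, 4). λ = (4 - 3)/(3 - 4) ≡ 1/6 mod 7. 6⁻¹ ≡ 6 (mod 7) since 6·6 = 36 ≡ 1, so λ ≡ 6.
  x = λ² - 4 - 3 = 36 - 7 ≡ 1; y = λ·(4 - 1) - 3 ≡ 1. → (1, 1)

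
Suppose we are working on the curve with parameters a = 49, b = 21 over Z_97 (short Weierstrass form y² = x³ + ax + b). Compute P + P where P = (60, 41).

(75, 41)

tangent at (60, 41): λ = (3·60² + 49)/(2·41) ≡ 82/82. 82⁻¹ ≡ 84 (mod 97) since 82·84 = 6888 ≡ 1, so λ ≡ 82·84 ≡ 1.
  x = λ² - 60 - 60 = 1 - 120 ≡ 75; y = λ·(60 - 75) - 41 ≡ 41. → (75, 41)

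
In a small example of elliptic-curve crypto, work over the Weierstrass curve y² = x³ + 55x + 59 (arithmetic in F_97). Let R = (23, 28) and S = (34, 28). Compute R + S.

(40, 69)

(23, 28) + (34, 28). λ = (28 - 28)/(34 - 23) ≡ 0/11 mod 97. 11⁻¹ ≡ 53 (mod 97) since 11·53 = 583 ≡ 1, so λ ≡ 0.
  x = λ² - 23 - 34 = 0 - 57 ≡ 40; y = λ·(23 - 40) - 28 ≡ 69. → (40, 69)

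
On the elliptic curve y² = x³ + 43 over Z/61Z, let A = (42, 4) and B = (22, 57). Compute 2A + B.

First 2A:
Repeated addition: build up to 2A.
2A: tangent at (42, 4): λ = (3·42² + 0)/(2·4) ≡ 46/8. 8⁻¹ ≡ 23 (mod 61), so λ ≡ 46·23 ≡ 21.
  x = λ² - 42 - 42 = 441 - 84 ≡ 52; y = λ·(42 - 52) - 4 ≡ 30. → (52, 30)
2A = (52, 30).
Finally 2A + B:
(52, 30) + (22, 57). λ = (57 - 30)/(22 - 52) ≡ 27/31 mod 61. 31⁻¹ ≡ 2 (mod 61), so λ ≡ 54.
  x = λ² - 52 - 22 = 2916 - 74 ≡ 36; y = λ·(52 - 36) - 30 ≡ 41. → (36, 41)

(36, 41)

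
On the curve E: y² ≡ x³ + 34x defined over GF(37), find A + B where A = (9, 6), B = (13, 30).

(9, 6) + (13, 30). λ = (30 - 6)/(13 - 9) ≡ 24/4 mod 37. 4⁻¹ ≡ 28 (mod 37), so λ ≡ 6.
  x = λ² - 9 - 13 = 36 - 22 ≡ 14; y = λ·(9 - 14) - 6 ≡ 1. → (14, 1)

(14, 1)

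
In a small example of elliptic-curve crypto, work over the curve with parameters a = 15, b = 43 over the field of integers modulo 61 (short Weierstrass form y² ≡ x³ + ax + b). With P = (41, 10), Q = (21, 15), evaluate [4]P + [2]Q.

O

First 4P:
Double-and-add on 4 = (100)₂. Start with P = (41, 10) for the leading 1-bit.
double: tangent at (41, 10): λ = (3·41² + 15)/(2·10) ≡ 56/20. 20⁻¹ ≡ 58 (mod 61), so λ ≡ 56·58 ≡ 15.
  x = λ² - 41 - 41 = 225 - 82 ≡ 21; y = λ·(41 - 21) - 10 ≡ 46. → (21, 46)
double: tangent at (21, 46): λ = (3·21² + 15)/(2·46) ≡ 57/31. 31⁻¹ ≡ 2 (mod 61), so λ ≡ 57·2 ≡ 53.
  x = λ² - 21 - 21 = 2809 - 42 ≡ 22; y = λ·(21 - 22) - 46 ≡ 23. → (22, 23)
4P = (22, 23).
Next 2Q:
Repeated addition: build up to 2Q.
2Q: tangent at (21, 15): λ = (3·21² + 15)/(2·15) ≡ 57/30. 30⁻¹ ≡ 59 (mod 61), so λ ≡ 57·59 ≡ 8.
  x = λ² - 21 - 21 = 64 - 42 ≡ 22; y = λ·(21 - 22) - 15 ≡ 38. → (22, 38)
2Q = (22, 38).
Finally 4P + 2Q:
(22, 23) + (22, 38): same x and y₁ ≡ -y₂, so the sum is ∞.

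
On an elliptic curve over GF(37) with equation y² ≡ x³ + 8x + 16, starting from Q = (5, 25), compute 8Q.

Double-and-add on 8 = (1000)₂. Start with Q = (5, 25) for the leading 1-bit.
double: tangent at (5, 25): λ = (3·5² + 8)/(2·25) ≡ 9/13. 13⁻¹ ≡ 20 (mod 37), so λ ≡ 9·20 ≡ 32.
  x = λ² - 5 - 5 = 1024 - 10 ≡ 15; y = λ·(5 - 15) - 25 ≡ 25. → (15, 25)
double: tangent at (15, 25): λ = (3·15² + 8)/(2·25) ≡ 17/13. 13⁻¹ ≡ 20 (mod 37) since 13·20 = 260 ≡ 1, so λ ≡ 17·20 ≡ 7.
  x = λ² - 15 - 15 = 49 - 30 ≡ 19; y = λ·(15 - 19) - 25 ≡ 21. → (19, 21)
double: tangent at (19, 21): λ = (3·19² + 8)/(2·21) ≡ 18/5. 5⁻¹ ≡ 15 (mod 37), so λ ≡ 18·15 ≡ 11.
  x = λ² - 19 - 19 = 121 - 38 ≡ 9; y = λ·(19 - 9) - 21 ≡ 15. → (9, 15)

(9, 15)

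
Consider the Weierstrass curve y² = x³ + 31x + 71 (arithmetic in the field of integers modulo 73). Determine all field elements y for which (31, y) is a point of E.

none

x³ + 31x + 71 = 30823 ≡ 17 (mod 73).
17 is a non-residue mod 73; no y exists.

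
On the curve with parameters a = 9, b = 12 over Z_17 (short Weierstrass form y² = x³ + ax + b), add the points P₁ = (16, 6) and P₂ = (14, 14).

(16, 6) + (14, 14). λ = (14 - 6)/(14 - 16) ≡ 8/15 mod 17. 15⁻¹ ≡ 8 (mod 17), so λ ≡ 13.
  x = λ² - 16 - 14 = 169 - 30 ≡ 3; y = λ·(16 - 3) - 6 ≡ 10. → (3, 10)

(3, 10)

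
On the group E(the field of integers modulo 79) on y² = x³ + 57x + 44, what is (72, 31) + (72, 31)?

tangent at (72, 31): λ = (3·72² + 57)/(2·31) ≡ 46/62. 62⁻¹ ≡ 65 (mod 79) since 62·65 = 4030 ≡ 1, so λ ≡ 46·65 ≡ 67.
  x = λ² - 72 - 72 = 4489 - 144 ≡ 0; y = λ·(72 - 0) - 31 ≡ 53. → (0, 53)

(0, 53)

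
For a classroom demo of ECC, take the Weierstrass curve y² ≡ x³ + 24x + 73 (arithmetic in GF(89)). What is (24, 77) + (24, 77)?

tangent at (24, 77): λ = (3·24² + 24)/(2·77) ≡ 61/65. 65⁻¹ ≡ 63 (mod 89), so λ ≡ 61·63 ≡ 16.
  x = λ² - 24 - 24 = 256 - 48 ≡ 30; y = λ·(24 - 30) - 77 ≡ 5. → (30, 5)

(30, 5)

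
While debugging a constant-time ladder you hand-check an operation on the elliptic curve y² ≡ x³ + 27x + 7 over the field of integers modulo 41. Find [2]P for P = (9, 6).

(27, 40)

tangent at (9, 6): λ = (3·9² + 27)/(2·6) ≡ 24/12. 12⁻¹ ≡ 24 (mod 41) since 12·24 = 288 ≡ 1, so λ ≡ 24·24 ≡ 2.
  x = λ² - 9 - 9 = 4 - 18 ≡ 27; y = λ·(9 - 27) - 6 ≡ 40. → (27, 40)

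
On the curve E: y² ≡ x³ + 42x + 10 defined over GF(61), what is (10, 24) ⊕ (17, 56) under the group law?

(30, 24)

(10, 24) + (17, 56). λ = (56 - 24)/(17 - 10) ≡ 32/7 mod 61. 7⁻¹ ≡ 35 (mod 61), so λ ≡ 22.
  x = λ² - 10 - 17 = 484 - 27 ≡ 30; y = λ·(10 - 30) - 24 ≡ 24. → (30, 24)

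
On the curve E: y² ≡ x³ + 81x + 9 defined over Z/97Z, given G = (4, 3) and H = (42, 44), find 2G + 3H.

First 2G:
Repeated addition: build up to 2G.
2G: tangent at (4, 3): λ = (3·4² + 81)/(2·3) ≡ 32/6. 6⁻¹ ≡ 81 (mod 97) since 6·81 = 486 ≡ 1, so λ ≡ 32·81 ≡ 70.
  x = λ² - 4 - 4 = 4900 - 8 ≡ 42; y = λ·(4 - 42) - 3 ≡ 53. → (42, 53)
2G = (42, 53).
Next 3H:
Repeated addition: build up to 3H.
2H: tangent at (42, 44): λ = (3·42² + 81)/(2·44) ≡ 38/88. 88⁻¹ ≡ 43 (mod 97) since 88·43 = 3784 ≡ 1, so λ ≡ 38·43 ≡ 82.
  x = λ² - 42 - 42 = 6724 - 84 ≡ 44; y = λ·(42 - 44) - 44 ≡ 83. → (44, 83)
3H: (44, 83) + (42, 44). λ = (44 - 83)/(42 - 44) ≡ 58/95 mod 97. 95⁻¹ ≡ 48 (mod 97) since 95·48 = 4560 ≡ 1, so λ ≡ 68.
  x = λ² - 44 - 42 = 4624 - 86 ≡ 76; y = λ·(44 - 76) - 83 ≡ 69. → (76, 69)
3H = (76, 69).
Finally 2G + 3H:
(42, 53) + (76, 69). λ = (69 - 53)/(76 - 42) ≡ 16/34 mod 97. 34⁻¹ ≡ 20 (mod 97) since 34·20 = 680 ≡ 1, so λ ≡ 29.
  x = λ² - 42 - 76 = 841 - 118 ≡ 44; y = λ·(42 - 44) - 53 ≡ 83. → (44, 83)

(44, 83)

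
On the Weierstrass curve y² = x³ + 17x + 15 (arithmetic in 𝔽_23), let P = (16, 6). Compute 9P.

Double-and-add on 9 = (1001)₂. Start with P = (16, 6) for the leading 1-bit.
double: tangent at (16, 6): λ = (3·16² + 17)/(2·6) ≡ 3/12. 12⁻¹ ≡ 2 (mod 23) since 12·2 = 24 ≡ 1, so λ ≡ 3·2 ≡ 6.
  x = λ² - 16 - 16 = 36 - 32 ≡ 4; y = λ·(16 - 4) - 6 ≡ 20. → (4, 20)
double: tangent at (4, 20): λ = (3·4² + 17)/(2·20) ≡ 19/17. 17⁻¹ ≡ 19 (mod 23) since 17·19 = 323 ≡ 1, so λ ≡ 19·19 ≡ 16.
  x = λ² - 4 - 4 = 256 - 8 ≡ 18; y = λ·(4 - 18) - 20 ≡ 9. → (18, 9)
double: tangent at (18, 9): λ = (3·18² + 17)/(2·9) ≡ 0/18. 18⁻¹ ≡ 9 (mod 23), so λ ≡ 0·9 ≡ 0.
  x = λ² - 18 - 18 = 0 - 36 ≡ 10; y = λ·(18 - 10) - 9 ≡ 14. → (10, 14)
add P: (10, 14) + (16, 6). λ = (6 - 14)/(16 - 10) ≡ 15/6 mod 23. 6⁻¹ ≡ 4 (mod 23) since 6·4 = 24 ≡ 1, so λ ≡ 14.
  x = λ² - 10 - 16 = 196 - 26 ≡ 9; y = λ·(10 - 9) - 14 ≡ 0. → (9, 0)

(9, 0)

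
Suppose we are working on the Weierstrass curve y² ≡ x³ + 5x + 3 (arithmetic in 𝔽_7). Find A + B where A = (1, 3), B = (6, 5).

(1, 4)

(1, 3) + (6, 5). λ = (5 - 3)/(6 - 1) ≡ 2/5 mod 7. 5⁻¹ ≡ 3 (mod 7) since 5·3 = 15 ≡ 1, so λ ≡ 6.
  x = λ² - 1 - 6 = 36 - 7 ≡ 1; y = λ·(1 - 1) - 3 ≡ 4. → (1, 4)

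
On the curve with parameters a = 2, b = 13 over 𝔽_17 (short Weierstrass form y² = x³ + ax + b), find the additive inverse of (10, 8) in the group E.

(10, 9)

-(10, 8) = (10, -8 mod 17) = (10, 9).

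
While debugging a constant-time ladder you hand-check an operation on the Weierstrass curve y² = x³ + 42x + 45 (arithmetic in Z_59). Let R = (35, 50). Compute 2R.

tangent at (35, 50): λ = (3·35² + 42)/(2·50) ≡ 0/41. 41⁻¹ ≡ 36 (mod 59) since 41·36 = 1476 ≡ 1, so λ ≡ 0·36 ≡ 0.
  x = λ² - 35 - 35 = 0 - 70 ≡ 48; y = λ·(35 - 48) - 50 ≡ 9. → (48, 9)

(48, 9)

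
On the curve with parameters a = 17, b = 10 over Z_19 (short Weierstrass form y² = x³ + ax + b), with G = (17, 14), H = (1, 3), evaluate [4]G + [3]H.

First 4G:
Double-and-add on 4 = (100)₂. Start with G = (17, 14) for the leading 1-bit.
double: tangent at (17, 14): λ = (3·17² + 17)/(2·14) ≡ 10/9. 9⁻¹ ≡ 17 (mod 19), so λ ≡ 10·17 ≡ 18.
  x = λ² - 17 - 17 = 324 - 34 ≡ 5; y = λ·(17 - 5) - 14 ≡ 12. → (5, 12)
double: tangent at (5, 12): λ = (3·5² + 17)/(2·12) ≡ 16/5. 5⁻¹ ≡ 4 (mod 19), so λ ≡ 16·4 ≡ 7.
  x = λ² - 5 - 5 = 49 - 10 ≡ 1; y = λ·(5 - 1) - 12 ≡ 16. → (1, 16)
4G = (1, 16).
Next 3H:
Repeated addition: build up to 3H.
2H: tangent at (1, 3): λ = (3·1² + 17)/(2·3) ≡ 1/6. 6⁻¹ ≡ 16 (mod 19) since 6·16 = 96 ≡ 1, so λ ≡ 1·16 ≡ 16.
  x = λ² - 1 - 1 = 256 - 2 ≡ 7; y = λ·(1 - 7) - 3 ≡ 15. → (7, 15)
3H: (7, 15) + (1, 3). λ = (3 - 15)/(1 - 7) ≡ 7/13 mod 19. 13⁻¹ ≡ 3 (mod 19), so λ ≡ 2.
  x = λ² - 7 - 1 = 4 - 8 ≡ 15; y = λ·(7 - 15) - 15 ≡ 7. → (15, 7)
3H = (15, 7).
Finally 4G + 3H:
(1, 16) + (15, 7). λ = (7 - 16)/(15 - 1) ≡ 10/14 mod 19. 14⁻¹ ≡ 15 (mod 19), so λ ≡ 17.
  x = λ² - 1 - 15 = 289 - 16 ≡ 7; y = λ·(1 - 7) - 16 ≡ 15. → (7, 15)

(7, 15)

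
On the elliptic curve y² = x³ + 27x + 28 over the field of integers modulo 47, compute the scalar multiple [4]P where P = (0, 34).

Repeated addition: build up to 4P.
2P: tangent at (0, 34): λ = (3·0² + 27)/(2·34) ≡ 27/21. 21⁻¹ ≡ 9 (mod 47), so λ ≡ 27·9 ≡ 8.
  x = λ² - 0 - 0 = 64 - 0 ≡ 17; y = λ·(0 - 17) - 34 ≡ 18. → (17, 18)
3P: (17, 18) + (0, 34). λ = (34 - 18)/(0 - 17) ≡ 16/30 mod 47. 30⁻¹ ≡ 11 (mod 47) since 30·11 = 330 ≡ 1, so λ ≡ 35.
  x = λ² - 17 - 0 = 1225 - 17 ≡ 33; y = λ·(17 - 33) - 18 ≡ 33. → (33, 33)
4P: (33, 33) + (0, 34). λ = (34 - 33)/(0 - 33) ≡ 1/14 mod 47. 14⁻¹ ≡ 37 (mod 47), so λ ≡ 37.
  x = λ² - 33 - 0 = 1369 - 33 ≡ 20; y = λ·(33 - 20) - 33 ≡ 25. → (20, 25)

(20, 25)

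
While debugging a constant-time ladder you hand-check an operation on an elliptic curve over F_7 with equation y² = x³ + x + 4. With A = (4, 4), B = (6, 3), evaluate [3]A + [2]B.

First 3A:
Repeated addition: build up to 3A.
2A: tangent at (4, 4): λ = (3·4² + 1)/(2·4) ≡ 0/1. 1⁻¹ ≡ 1 (mod 7) since 1·1 = 1 ≡ 1, so λ ≡ 0·1 ≡ 0.
  x = λ² - 4 - 4 = 0 - 8 ≡ 6; y = λ·(4 - 6) - 4 ≡ 3. → (6, 3)
3A: (6, 3) + (4, 4). λ = (4 - 3)/(4 - 6) ≡ 1/5 mod 7. 5⁻¹ ≡ 3 (mod 7) since 5·3 = 15 ≡ 1, so λ ≡ 3.
  x = λ² - 6 - 4 = 9 - 10 ≡ 6; y = λ·(6 - 6) - 3 ≡ 4. → (6, 4)
3A = (6, 4).
Next 2B:
Repeated addition: build up to 2B.
2B: tangent at (6, 3): λ = (3·6² + 1)/(2·3) ≡ 4/6. 6⁻¹ ≡ 6 (mod 7) since 6·6 = 36 ≡ 1, so λ ≡ 4·6 ≡ 3.
  x = λ² - 6 - 6 = 9 - 12 ≡ 4; y = λ·(6 - 4) - 3 ≡ 3. → (4, 3)
2B = (4, 3).
Finally 3A + 2B:
(6, 4) + (4, 3). λ = (3 - 4)/(4 - 6) ≡ 6/5 mod 7. 5⁻¹ ≡ 3 (mod 7), so λ ≡ 4.
  x = λ² - 6 - 4 = 16 - 10 ≡ 6; y = λ·(6 - 6) - 4 ≡ 3. → (6, 3)

(6, 3)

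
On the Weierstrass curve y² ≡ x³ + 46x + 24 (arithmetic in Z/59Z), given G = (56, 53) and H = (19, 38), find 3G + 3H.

(4, 53)

First 3G:
Repeated addition: build up to 3G.
2G: tangent at (56, 53): λ = (3·56² + 46)/(2·53) ≡ 14/47. 47⁻¹ ≡ 54 (mod 59) since 47·54 = 2538 ≡ 1, so λ ≡ 14·54 ≡ 48.
  x = λ² - 56 - 56 = 2304 - 112 ≡ 9; y = λ·(56 - 9) - 53 ≡ 20. → (9, 20)
3G: (9, 20) + (56, 53). λ = (53 - 20)/(56 - 9) ≡ 33/47 mod 59. 47⁻¹ ≡ 54 (mod 59), so λ ≡ 12.
  x = λ² - 9 - 56 = 144 - 65 ≡ 20; y = λ·(9 - 20) - 20 ≡ 25. → (20, 25)
3G = (20, 25).
Next 3H:
Repeated addition: build up to 3H.
2H: tangent at (19, 38): λ = (3·19² + 46)/(2·38) ≡ 8/17. 17⁻¹ ≡ 7 (mod 59) since 17·7 = 119 ≡ 1, so λ ≡ 8·7 ≡ 56.
  x = λ² - 19 - 19 = 3136 - 38 ≡ 30; y = λ·(19 - 30) - 38 ≡ 54. → (30, 54)
3H: (30, 54) + (19, 38). λ = (38 - 54)/(19 - 30) ≡ 43/48 mod 59. 48⁻¹ ≡ 16 (mod 59), so λ ≡ 39.
  x = λ² - 30 - 19 = 1521 - 49 ≡ 56; y = λ·(30 - 56) - 54 ≡ 53. → (56, 53)
3H = (56, 53).
Finally 3G + 3H:
(20, 25) + (56, 53). λ = (53 - 25)/(56 - 20) ≡ 28/36 mod 59. 36⁻¹ ≡ 41 (mod 59) since 36·41 = 1476 ≡ 1, so λ ≡ 27.
  x = λ² - 20 - 56 = 729 - 76 ≡ 4; y = λ·(20 - 4) - 25 ≡ 53. → (4, 53)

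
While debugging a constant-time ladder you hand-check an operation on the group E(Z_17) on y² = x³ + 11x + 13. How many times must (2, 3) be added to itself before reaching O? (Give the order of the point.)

2P: tangent at (2, 3): λ = (3·2² + 11)/(2·3) ≡ 6/6. 6⁻¹ ≡ 3 (mod 17) since 6·3 = 18 ≡ 1, so λ ≡ 6·3 ≡ 1.
  x = λ² - 2 - 2 = 1 - 4 ≡ 14; y = λ·(2 - 14) - 3 ≡ 2. → (14, 2)
3P: (14, 2) + (2, 3). λ = (3 - 2)/(2 - 14) ≡ 1/5 mod 17. 5⁻¹ ≡ 7 (mod 17), so λ ≡ 7.
  x = λ² - 14 - 2 = 49 - 16 ≡ 16; y = λ·(14 - 16) - 2 ≡ 1. → (16, 1)
4P: (16, 1) + (2, 3). λ = (3 - 1)/(2 - 16) ≡ 2/3 mod 17. 3⁻¹ ≡ 6 (mod 17), so λ ≡ 12.
  x = λ² - 16 - 2 = 144 - 18 ≡ 7; y = λ·(16 - 7) - 1 ≡ 5. → (7, 5)
5P: (7, 5) + (2, 3). λ = (3 - 5)/(2 - 7) ≡ 15/12 mod 17. 12⁻¹ ≡ 10 (mod 17) since 12·10 = 120 ≡ 1, so λ ≡ 14.
  x = λ² - 7 - 2 = 196 - 9 ≡ 0; y = λ·(7 - 0) - 5 ≡ 8. → (0, 8)
6P: (0, 8) + (2, 3). λ = (3 - 8)/(2 - 0) ≡ 12/2 mod 17. 2⁻¹ ≡ 9 (mod 17) since 2·9 = 18 ≡ 1, so λ ≡ 6.
  x = λ² - 0 - 2 = 36 - 2 ≡ 0; y = λ·(0 - 0) - 8 ≡ 9. → (0, 9)
7P: (0, 9) + (2, 3). λ = (3 - 9)/(2 - 0) ≡ 11/2 mod 17. 2⁻¹ ≡ 9 (mod 17) since 2·9 = 18 ≡ 1, so λ ≡ 14.
  x = λ² - 0 - 2 = 196 - 2 ≡ 7; y = λ·(0 - 7) - 9 ≡ 12. → (7, 12)
8P: (7, 12) + (2, 3). λ = (3 - 12)/(2 - 7) ≡ 8/12 mod 17. 12⁻¹ ≡ 10 (mod 17) since 12·10 = 120 ≡ 1, so λ ≡ 12.
  x = λ² - 7 - 2 = 144 - 9 ≡ 16; y = λ·(7 - 16) - 12 ≡ 16. → (16, 16)
9P: (16, 16) + (2, 3). λ = (3 - 16)/(2 - 16) ≡ 4/3 mod 17. 3⁻¹ ≡ 6 (mod 17) since 3·6 = 18 ≡ 1, so λ ≡ 7.
  x = λ² - 16 - 2 = 49 - 18 ≡ 14; y = λ·(16 - 14) - 16 ≡ 15. → (14, 15)
10P: (14, 15) + (2, 3). λ = (3 - 15)/(2 - 14) ≡ 5/5 mod 17. 5⁻¹ ≡ 7 (mod 17), so λ ≡ 1.
  x = λ² - 14 - 2 = 1 - 16 ≡ 2; y = λ·(14 - 2) - 15 ≡ 14. → (2, 14)
11P: (2, 14) + (2, 3): same x and y₁ ≡ -y₂, so the sum is O.
11P = O, so the order is 11.

11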